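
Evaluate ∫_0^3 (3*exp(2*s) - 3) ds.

-21/2 + 3*exp(6)/2

An antiderivative is F(s) = 3*exp(2*s)/2 - 3*s.
Then F(3) - F(0) = (-9 + 3*exp(6)/2) - (3/2) = -21/2 + 3*exp(6)/2.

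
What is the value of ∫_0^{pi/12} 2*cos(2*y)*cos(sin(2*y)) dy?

sin(1/2)

Let u = sin(2*y), so du = 2*cos(2*y) dy. When y = 0, u = 0; when y = pi/12, u = 1/2.
The integral becomes ∫ cos(u) du from 0 to 1/2, with antiderivative sin(u).
Back in y: F(y) = sin(sin(2*y)).
Then F(pi/12) - F(0) = (sin(1/2)) - (0) = sin(1/2).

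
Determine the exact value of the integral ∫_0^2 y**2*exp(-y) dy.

Integrate by parts twice (u = y^2, dv = exp(-y) dy).
An antiderivative is F(y) = (-y**2 - 2*y - 2)*exp(-y).
Then F(2) - F(0) = (-10*exp(-2)) - (-2) = 2 - 10*exp(-2).

2 - 10*exp(-2)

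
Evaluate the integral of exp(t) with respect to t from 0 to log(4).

An antiderivative is F(t) = exp(t).
Then F(log(4)) - F(0) = (4) - (1) = 3.

3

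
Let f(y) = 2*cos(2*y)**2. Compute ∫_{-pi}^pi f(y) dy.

2*pi

Use the identity cos^2(2*y) = (1 + cos(4*y))/2.
An antiderivative is F(y) = y + sin(4*y)/4.
Then F(pi) - F(-pi) = (pi) - (-pi) = 2*pi.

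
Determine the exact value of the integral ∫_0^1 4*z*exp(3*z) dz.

4/9 + 8*exp(3)/9

Integrate by parts once (u = z, dv = 4*exp(3*z) dz).
An antiderivative is F(z) = (12*z - 4)*exp(3*z)/9.
Then F(1) - F(0) = (8*exp(3)/9) - (-4/9) = 4/9 + 8*exp(3)/9.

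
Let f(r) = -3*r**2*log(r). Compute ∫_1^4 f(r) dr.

21 - 128*log(2)

Integrate by parts once (u = ln r, dv = -3*r**2 dr).
An antiderivative is F(r) = -r**3*(3*log(r) - 1)/3.
Then F(4) - F(1) = (64/3 - 128*log(2)) - (1/3) = 21 - 128*log(2).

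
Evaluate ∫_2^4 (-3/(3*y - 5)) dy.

-log(7)

An antiderivative is F(y) = -log(3*y - 5).
Then F(4) - F(2) = (-log(7)) - (0) = -log(7).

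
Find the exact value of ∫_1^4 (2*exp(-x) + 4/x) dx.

An antiderivative is F(x) = 4*log(x) - 2*exp(-x).
Then F(4) - F(1) = (-2*exp(-4) + 8*log(2)) - (-2*exp(-1)) = -2*exp(-4) + 2*exp(-1) + 8*log(2).

-2*exp(-4) + 2*exp(-1) + 8*log(2)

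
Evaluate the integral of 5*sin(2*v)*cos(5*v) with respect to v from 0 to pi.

-20/21

Use the identity sin(2*v)cos(5*v) = [sin(7*v) + sin(-3*v)]/2.
An antiderivative is F(v) = 5*cos(3*v)/6 - 5*cos(7*v)/14.
Then F(pi) - F(0) = (-10/21) - (10/21) = -20/21.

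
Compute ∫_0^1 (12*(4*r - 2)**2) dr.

Let u = 4*r - 2, so du = 4 dr. When r = 0, u = -2; when r = 1, u = 2.
The integral becomes 3·∫ u**2 du from -2 to 2, with antiderivative u**3.
Back in r: F(r) = (4*r - 2)**3.
Then F(1) - F(0) = (8) - (-8) = 16.

16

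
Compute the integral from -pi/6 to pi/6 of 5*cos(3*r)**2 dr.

Use the identity cos^2(3*r) = (1 + cos(6*r))/2.
An antiderivative is F(r) = 5*r/2 + 5*sin(6*r)/12.
Then F(pi/6) - F(-pi/6) = (5*pi/12) - (-5*pi/12) = 5*pi/6.

5*pi/6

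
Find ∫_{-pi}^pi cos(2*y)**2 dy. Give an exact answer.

pi

Use the identity cos^2(2*y) = (1 + cos(4*y))/2.
An antiderivative is F(y) = y/2 + sin(4*y)/8.
Then F(pi) - F(-pi) = (pi/2) - (-pi/2) = pi.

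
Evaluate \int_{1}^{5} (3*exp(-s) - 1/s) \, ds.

An antiderivative is F(s) = -log(s) - 3*exp(-s).
Then F(5) - F(1) = (-log(5) - 3*exp(-5)) - (-3*exp(-1)) = -log(5) - 3*exp(-5) + 3*exp(-1).

-log(5) - 3*exp(-5) + 3*exp(-1)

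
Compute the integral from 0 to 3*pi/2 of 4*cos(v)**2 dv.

3*pi

Use the identity cos^2(v) = (1 + cos(2*v))/2.
An antiderivative is F(v) = 2*v + sin(2*v).
Then F(3*pi/2) - F(0) = (3*pi) - (0) = 3*pi.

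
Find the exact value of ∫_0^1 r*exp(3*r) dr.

1/9 + 2*exp(3)/9

Integrate by parts once (u = r, dv = exp(3*r) dr).
An antiderivative is F(r) = (3*r - 1)*exp(3*r)/9.
Then F(1) - F(0) = (2*exp(3)/9) - (-1/9) = 1/9 + 2*exp(3)/9.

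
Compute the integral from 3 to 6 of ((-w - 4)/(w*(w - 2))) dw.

-log(16)

Factor the denominator: w**2 - 2*w = w(w - 2).
Partial fractions: (-w - 4)/(w*(w - 2)) = 2/w - 3/(w - 2).
An antiderivative is F(w) = 2*log(w) - 3*log(w - 2).
Then F(6) - F(3) = (log(9/16)) - (log(9)) = -log(16).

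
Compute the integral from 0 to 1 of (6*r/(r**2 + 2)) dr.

log(27/8)

Let u = r**2 + 2, so du = 2*r dr. When r = 0, u = 2; when r = 1, u = 3.
The integral becomes 3·∫ 1/u du from 2 to 3, with antiderivative 3*log(u).
Back in r: F(r) = 3*log(r**2 + 2).
Then F(1) - F(0) = (log(27)) - (log(8)) = log(27/8).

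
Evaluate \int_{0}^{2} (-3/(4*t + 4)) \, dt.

-3*log(3)/4

An antiderivative is F(t) = -3*log(4*t + 4)/4.
Then F(2) - F(0) = (-3*log(12)/4) - (-3*log(2)/2) = -3*log(3)/4.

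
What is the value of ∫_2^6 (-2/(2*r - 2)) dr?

-log(5)

An antiderivative is F(r) = -log(2*r - 2).
Then F(6) - F(2) = (-log(10)) - (-log(2)) = -log(5).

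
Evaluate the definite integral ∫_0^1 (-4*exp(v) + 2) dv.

6 - 4*E

An antiderivative is F(v) = 2*v - 4*exp(v).
Then F(1) - F(0) = (2 - 4*E) - (-4) = 6 - 4*E.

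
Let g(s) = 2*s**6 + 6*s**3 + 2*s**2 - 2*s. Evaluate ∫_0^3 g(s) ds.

10575/14

By the power rule, an antiderivative is F(s) = 2*s**7/7 + 3*s**4/2 + 2*s**3/3 - s**2.
Then F(3) - F(0) = (10575/14) - (0) = 10575/14.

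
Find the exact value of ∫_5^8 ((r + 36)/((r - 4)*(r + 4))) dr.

2*log(2) + 4*log(3)

Factor the denominator: r**2 - 16 = (r + 4)(r - 4).
Partial fractions: (r + 36)/((r - 4)*(r + 4)) = -4/(r + 4) + 5/(r - 4).
An antiderivative is F(r) = 5*log(r - 4) - 4*log(r + 4).
Then F(8) - F(5) = (log(4/81)) - (-8*log(3)) = 2*log(2) + 4*log(3).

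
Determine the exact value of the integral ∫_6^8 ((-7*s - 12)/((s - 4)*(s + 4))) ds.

Factor the denominator: s**2 - 16 = (s + 4)(s - 4).
Partial fractions: (-7*s - 12)/((s - 4)*(s + 4)) = -2/(s + 4) - 5/(s - 4).
An antiderivative is F(s) = -5*log(s - 4) - 2*log(s + 4).
Then F(8) - F(6) = (-14*log(2) - 2*log(3)) - (-7*log(2) - 2*log(5)) = -7*log(2) - 2*log(3) + 2*log(5).

-7*log(2) - 2*log(3) + 2*log(5)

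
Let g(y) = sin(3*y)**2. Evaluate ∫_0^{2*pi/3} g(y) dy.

pi/3

Use the identity sin^2(3*y) = (1 - cos(6*y))/2.
An antiderivative is F(y) = y/2 - sin(6*y)/12.
Then F(2*pi/3) - F(0) = (pi/3) - (0) = pi/3.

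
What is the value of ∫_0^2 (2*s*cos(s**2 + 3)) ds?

Let u = s**2 + 3, so du = 2*s ds. When s = 0, u = 3; when s = 2, u = 7.
The integral becomes ∫ cos(u) du from 3 to 7, with antiderivative sin(u).
Back in s: F(s) = sin(s**2 + 3).
Then F(2) - F(0) = (sin(7)) - (sin(3)) = -sin(3) + sin(7).

-sin(3) + sin(7)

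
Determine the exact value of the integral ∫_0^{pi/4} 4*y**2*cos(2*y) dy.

-1 + pi**2/8

Integrate by parts twice (u = y^2, dv = 4*cos(2*y) dy).
An antiderivative is F(y) = 2*y**2*sin(2*y) + 2*y*cos(2*y) - sin(2*y).
Then F(pi/4) - F(0) = (-1 + pi**2/8) - (0) = -1 + pi**2/8.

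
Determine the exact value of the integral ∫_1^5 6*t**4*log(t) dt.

Integrate by parts once (u = ln t, dv = 6*t**4 dt).
An antiderivative is F(t) = 6*t**5*(5*log(t) - 1)/25.
Then F(5) - F(1) = (-750 + 3750*log(5)) - (-6/25) = -18744/25 + 3750*log(5).

-18744/25 + 3750*log(5)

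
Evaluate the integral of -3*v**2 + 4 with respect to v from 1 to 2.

-3

By the power rule, an antiderivative is F(v) = -v**3 + 4*v.
Then F(2) - F(1) = (0) - (3) = -3.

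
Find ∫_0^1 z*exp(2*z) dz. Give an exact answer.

1/4 + exp(2)/4

Integrate by parts once (u = z, dv = exp(2*z) dz).
An antiderivative is F(z) = (2*z - 1)*exp(2*z)/4.
Then F(1) - F(0) = (exp(2)/4) - (-1/4) = 1/4 + exp(2)/4.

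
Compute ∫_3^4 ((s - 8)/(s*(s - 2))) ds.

Factor the denominator: s**2 - 2*s = s(s - 2).
Partial fractions: (s - 8)/(s*(s - 2)) = 4/s - 3/(s - 2).
An antiderivative is F(s) = 4*log(s) - 3*log(s - 2).
Then F(4) - F(3) = (log(32)) - (log(81)) = log(32/81).

log(32/81)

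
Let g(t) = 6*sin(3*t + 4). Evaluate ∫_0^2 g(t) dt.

Let u = 3*t + 4, so du = 3 dt. When t = 0, u = 4; when t = 2, u = 10.
The integral becomes 2·∫ sin(u) du from 4 to 10, with antiderivative -2*cos(u).
Back in t: F(t) = -2*cos(3*t + 4).
Then F(2) - F(0) = (-2*cos(10)) - (-2*cos(4)) = 2*cos(4) - 2*cos(10).

2*cos(4) - 2*cos(10)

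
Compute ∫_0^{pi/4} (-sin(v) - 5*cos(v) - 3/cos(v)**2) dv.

An antiderivative is F(v) = -5*sin(v) + cos(v) - 3*tan(v).
Then F(pi/4) - F(0) = (-3 - 2*sqrt(2)) - (1) = -4 - 2*sqrt(2).

-4 - 2*sqrt(2)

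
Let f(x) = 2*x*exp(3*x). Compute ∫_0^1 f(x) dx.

2/9 + 4*exp(3)/9

Integrate by parts once (u = x, dv = 2*exp(3*x) dx).
An antiderivative is F(x) = (6*x - 2)*exp(3*x)/9.
Then F(1) - F(0) = (4*exp(3)/9) - (-2/9) = 2/9 + 4*exp(3)/9.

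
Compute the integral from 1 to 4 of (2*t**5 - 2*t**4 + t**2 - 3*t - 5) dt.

By the power rule, an antiderivative is F(t) = t**6/3 - 2*t**5/5 + t**3/3 - 3*t**2/2 - 5*t.
Then F(4) - F(1) = (13996/15) - (-187/30) = 9393/10.

9393/10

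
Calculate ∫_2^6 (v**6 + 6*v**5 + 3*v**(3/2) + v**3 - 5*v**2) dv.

-24*sqrt(2)/5 + 216*sqrt(6)/5 + 1817296/21

By the power rule, an antiderivative is F(v) = v**7/7 + v**6 + 6*v**(5/2)/5 + v**4/4 - 5*v**3/3.
Then F(6) - F(2) = (216*sqrt(6)/5 + 606276/7) - (24*sqrt(2)/5 + 1532/21) = -24*sqrt(2)/5 + 216*sqrt(6)/5 + 1817296/21.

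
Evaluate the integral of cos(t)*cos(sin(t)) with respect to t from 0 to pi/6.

sin(1/2)

Let u = sin(t), so du = cos(t) dt. When t = 0, u = 0; when t = pi/6, u = 1/2.
The integral becomes ∫ cos(u) du from 0 to 1/2, with antiderivative sin(u).
Back in t: F(t) = sin(sin(t)).
Then F(pi/6) - F(0) = (sin(1/2)) - (0) = sin(1/2).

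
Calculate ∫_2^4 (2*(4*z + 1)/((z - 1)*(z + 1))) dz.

Factor the denominator: z**2 - 1 = (z + 1)(z - 1).
Partial fractions: 2*(4*z + 1)/((z - 1)*(z + 1)) = 3/(z + 1) + 5/(z - 1).
An antiderivative is F(z) = 5*log(z - 1) + 3*log(z + 1).
Then F(4) - F(2) = (3*log(5) + 5*log(3)) - (log(27)) = 2*log(3) + 3*log(5).

2*log(3) + 3*log(5)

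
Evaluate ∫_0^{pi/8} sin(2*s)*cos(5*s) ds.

-2/21 + sqrt(2 - sqrt(2))/12 + sqrt(sqrt(2) + 2)/28

Use the identity sin(2*s)cos(5*s) = [sin(7*s) + sin(-3*s)]/2.
An antiderivative is F(s) = cos(3*s)/6 - cos(7*s)/14.
Then F(pi/8) - F(0) = (sqrt(2 - sqrt(2))/12 + sqrt(sqrt(2) + 2)/28) - (2/21) = -2/21 + sqrt(2 - sqrt(2))/12 + sqrt(sqrt(2) + 2)/28.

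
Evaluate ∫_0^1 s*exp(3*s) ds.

Integrate by parts once (u = s, dv = exp(3*s) ds).
An antiderivative is F(s) = (3*s - 1)*exp(3*s)/9.
Then F(1) - F(0) = (2*exp(3)/9) - (-1/9) = 1/9 + 2*exp(3)/9.

1/9 + 2*exp(3)/9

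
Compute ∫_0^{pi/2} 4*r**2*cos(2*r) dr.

Integrate by parts twice (u = r^2, dv = 4*cos(2*r) dr).
An antiderivative is F(r) = 2*r**2*sin(2*r) + 2*r*cos(2*r) - sin(2*r).
Then F(pi/2) - F(0) = (-pi) - (0) = -pi.

-pi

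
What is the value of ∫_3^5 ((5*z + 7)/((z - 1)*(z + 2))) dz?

Factor the denominator: z**2 + z - 2 = (z + 2)(z - 1).
Partial fractions: (5*z + 7)/((z - 1)*(z + 2)) = 1/(z + 2) + 4/(z - 1).
An antiderivative is F(z) = 4*log(z - 1) + log(z + 2).
Then F(5) - F(3) = (log(7) + 8*log(2)) - (log(80)) = -log(5) + log(7) + 4*log(2).

-log(5) + log(7) + 4*log(2)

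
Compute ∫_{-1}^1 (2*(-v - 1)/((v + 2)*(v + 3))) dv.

log(9/16)

Factor the denominator: v**2 + 5*v + 6 = (v + 3)(v + 2).
Partial fractions: 2*(-v - 1)/((v + 2)*(v + 3)) = -4/(v + 3) + 2/(v + 2).
An antiderivative is F(v) = 2*log(v + 2) - 4*log(v + 3).
Then F(1) - F(-1) = (-8*log(2) + 2*log(3)) - (-log(16)) = log(9/16).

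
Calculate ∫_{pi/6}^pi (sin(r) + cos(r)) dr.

An antiderivative is F(r) = sin(r) - cos(r).
Then F(pi) - F(pi/6) = (1) - (1/2 - sqrt(3)/2) = 1/2 + sqrt(3)/2.

1/2 + sqrt(3)/2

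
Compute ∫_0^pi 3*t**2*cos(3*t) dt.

Integrate by parts twice (u = t^2, dv = 3*cos(3*t) dt).
An antiderivative is F(t) = t**2*sin(3*t) + 2*t*cos(3*t)/3 - 2*sin(3*t)/9.
Then F(pi) - F(0) = (-2*pi/3) - (0) = -2*pi/3.

-2*pi/3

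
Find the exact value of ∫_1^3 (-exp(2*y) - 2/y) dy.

-exp(6)/2 - log(9) + exp(2)/2

An antiderivative is F(y) = -exp(2*y)/2 - 2*log(y).
Then F(3) - F(1) = (-exp(6)/2 - log(9)) - (-exp(2)/2) = -exp(6)/2 - log(9) + exp(2)/2.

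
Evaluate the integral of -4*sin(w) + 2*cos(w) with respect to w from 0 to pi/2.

An antiderivative is F(w) = 2*sin(w) + 4*cos(w).
Then F(pi/2) - F(0) = (2) - (4) = -2.

-2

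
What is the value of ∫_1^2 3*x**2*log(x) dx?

-7/3 + 8*log(2)

Integrate by parts once (u = ln x, dv = 3*x**2 dx).
An antiderivative is F(x) = x**3*(3*log(x) - 1)/3.
Then F(2) - F(1) = (-8/3 + 8*log(2)) - (-1/3) = -7/3 + 8*log(2).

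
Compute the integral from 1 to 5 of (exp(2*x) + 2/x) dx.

An antiderivative is F(x) = exp(2*x)/2 + 2*log(x).
Then F(5) - F(1) = (log(25) + exp(10)/2) - (exp(2)/2) = -exp(2)/2 + log(25) + exp(10)/2.

-exp(2)/2 + log(25) + exp(10)/2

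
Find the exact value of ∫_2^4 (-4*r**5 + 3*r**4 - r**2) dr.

-31672/15

By the power rule, an antiderivative is F(r) = -2*r**6/3 + 3*r**5/5 - r**3/3.
Then F(4) - F(2) = (-10688/5) - (-392/15) = -31672/15.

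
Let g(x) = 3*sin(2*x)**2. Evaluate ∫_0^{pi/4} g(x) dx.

Use the identity sin^2(2*x) = (1 - cos(4*x))/2.
An antiderivative is F(x) = 3*x/2 - 3*sin(4*x)/8.
Then F(pi/4) - F(0) = (3*pi/8) - (0) = 3*pi/8.

3*pi/8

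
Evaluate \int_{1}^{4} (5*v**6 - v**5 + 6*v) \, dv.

154905/14

By the power rule, an antiderivative is F(v) = 5*v**7/7 - v**6/6 + 3*v**2.
Then F(4) - F(1) = (232432/21) - (149/42) = 154905/14.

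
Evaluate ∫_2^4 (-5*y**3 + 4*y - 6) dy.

-288

By the power rule, an antiderivative is F(y) = -5*y**4/4 + 2*y**2 - 6*y.
Then F(4) - F(2) = (-312) - (-24) = -288.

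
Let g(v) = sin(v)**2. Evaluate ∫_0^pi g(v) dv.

pi/2

Use the identity sin^2(v) = (1 - cos(2*v))/2.
An antiderivative is F(v) = v/2 - sin(2*v)/4.
Then F(pi) - F(0) = (pi/2) - (0) = pi/2.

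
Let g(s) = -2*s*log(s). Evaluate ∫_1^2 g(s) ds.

3/2 - log(16)

Integrate by parts once (u = ln s, dv = -2*s ds).
An antiderivative is F(s) = -s**2*(2*log(s) - 1)/2.
Then F(2) - F(1) = (2 - log(16)) - (1/2) = 3/2 - log(16).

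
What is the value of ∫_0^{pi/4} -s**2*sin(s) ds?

-sqrt(2) - sqrt(2)*pi/4 + sqrt(2)*pi**2/32 + 2

Integrate by parts twice (u = s^2, dv = -sin(s) ds).
An antiderivative is F(s) = s**2*cos(s) - 2*s*sin(s) - 2*cos(s).
Then F(pi/4) - F(0) = (sqrt(2)*(-32 - 8*pi + pi**2)/32) - (-2) = -sqrt(2) - sqrt(2)*pi/4 + sqrt(2)*pi**2/32 + 2.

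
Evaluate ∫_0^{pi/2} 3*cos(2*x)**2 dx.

3*pi/4

Use the identity cos^2(2*x) = (1 + cos(4*x))/2.
An antiderivative is F(x) = 3*x/2 + 3*sin(4*x)/8.
Then F(pi/2) - F(0) = (3*pi/4) - (0) = 3*pi/4.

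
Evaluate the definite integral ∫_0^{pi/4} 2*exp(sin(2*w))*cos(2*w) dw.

Let u = sin(2*w), so du = 2*cos(2*w) dw. When w = 0, u = 0; when w = pi/4, u = 1.
The integral becomes ∫ exp(u) du from 0 to 1, with antiderivative exp(u).
Back in w: F(w) = exp(sin(2*w)).
Then F(pi/4) - F(0) = (E) - (1) = -1 + E.

-1 + E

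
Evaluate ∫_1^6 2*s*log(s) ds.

-35/2 + 36*log(2) + 36*log(3)

Integrate by parts once (u = ln s, dv = 2*s ds).
An antiderivative is F(s) = s**2*(2*log(s) - 1)/2.
Then F(6) - F(1) = (-18 + 36*log(2) + 36*log(3)) - (-1/2) = -35/2 + 36*log(2) + 36*log(3).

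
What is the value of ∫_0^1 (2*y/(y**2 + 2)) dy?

Let u = y**2 + 2, so du = 2*y dy. When y = 0, u = 2; when y = 1, u = 3.
The integral becomes ∫ 1/u du from 2 to 3, with antiderivative log(u).
Back in y: F(y) = log(y**2 + 2).
Then F(1) - F(0) = (log(3)) - (log(2)) = log(3/2).

log(3/2)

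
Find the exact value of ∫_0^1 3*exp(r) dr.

-3 + 3*E

An antiderivative is F(r) = 3*exp(r).
Then F(1) - F(0) = (3*E) - (3) = -3 + 3*E.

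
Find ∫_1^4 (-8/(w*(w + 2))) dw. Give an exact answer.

Factor the denominator: w**2 + 2*w = (w + 2)w.
Partial fractions: -8/(w*(w + 2)) = 4/(w + 2) - 4/w.
An antiderivative is F(w) = -4*log(w) + 4*log(w + 2).
Then F(4) - F(1) = (log(81/16)) - (log(81)) = -log(16).

-log(16)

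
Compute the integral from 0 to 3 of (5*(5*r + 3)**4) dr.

377865

Let u = 5*r + 3, so du = 5 dr. When r = 0, u = 3; when r = 3, u = 18.
The integral becomes ∫ u**4 du from 3 to 18, with antiderivative u**5/5.
Back in r: F(r) = (5*r + 3)**5/5.
Then F(3) - F(0) = (1889568/5) - (243/5) = 377865.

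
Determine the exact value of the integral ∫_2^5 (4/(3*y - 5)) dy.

An antiderivative is F(y) = 4*log(3*y - 5)/3.
Then F(5) - F(2) = (4*log(10)/3) - (0) = 4*log(10)/3.

4*log(10)/3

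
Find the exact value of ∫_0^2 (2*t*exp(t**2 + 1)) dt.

-exp(1) + exp(5)

Let u = t**2 + 1, so du = 2*t dt. When t = 0, u = 1; when t = 2, u = 5.
The integral becomes ∫ exp(u) du from 1 to 5, with antiderivative exp(u).
Back in t: F(t) = exp(t**2 + 1).
Then F(2) - F(0) = (exp(5)) - (exp(1)) = -exp(1) + exp(5).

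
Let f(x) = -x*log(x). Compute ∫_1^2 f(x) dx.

Integrate by parts once (u = ln x, dv = -x dx).
An antiderivative is F(x) = -x**2*(2*log(x) - 1)/4.
Then F(2) - F(1) = (1 - log(4)) - (1/4) = 3/4 - log(4).

3/4 - log(4)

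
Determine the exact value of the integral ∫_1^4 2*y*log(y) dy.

-15/2 + 32*log(2)

Integrate by parts once (u = ln y, dv = 2*y dy).
An antiderivative is F(y) = y**2*(2*log(y) - 1)/2.
Then F(4) - F(1) = (-8 + 32*log(2)) - (-1/2) = -15/2 + 32*log(2).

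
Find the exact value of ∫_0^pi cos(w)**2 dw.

Use the identity cos^2(w) = (1 + cos(2*w))/2.
An antiderivative is F(w) = w/2 + sin(2*w)/4.
Then F(pi) - F(0) = (pi/2) - (0) = pi/2.

pi/2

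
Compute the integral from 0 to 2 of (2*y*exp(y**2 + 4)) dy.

Let u = y**2 + 4, so du = 2*y dy. When y = 0, u = 4; when y = 2, u = 8.
The integral becomes ∫ exp(u) du from 4 to 8, with antiderivative exp(u).
Back in y: F(y) = exp(y**2 + 4).
Then F(2) - F(0) = (exp(8)) - (exp(4)) = -exp(4) + exp(8).

-exp(4) + exp(8)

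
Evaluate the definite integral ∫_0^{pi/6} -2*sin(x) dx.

An antiderivative is F(x) = 2*cos(x).
Then F(pi/6) - F(0) = (sqrt(3)) - (2) = -2 + sqrt(3).

-2 + sqrt(3)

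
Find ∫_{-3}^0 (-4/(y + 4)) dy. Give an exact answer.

An antiderivative is F(y) = -4*log(y + 4).
Then F(0) - F(-3) = (-8*log(2)) - (0) = -8*log(2).

-8*log(2)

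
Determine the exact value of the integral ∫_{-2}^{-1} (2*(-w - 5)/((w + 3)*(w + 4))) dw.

log(9/64)

Factor the denominator: w**2 + 7*w + 12 = (w + 4)(w + 3).
Partial fractions: 2*(-w - 5)/((w + 3)*(w + 4)) = 2/(w + 4) - 4/(w + 3).
An antiderivative is F(w) = -4*log(w + 3) + 2*log(w + 4).
Then F(-1) - F(-2) = (log(9/16)) - (log(4)) = log(9/64).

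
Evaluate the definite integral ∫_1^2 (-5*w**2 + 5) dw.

By the power rule, an antiderivative is F(w) = -5*w**3/3 + 5*w.
Then F(2) - F(1) = (-10/3) - (10/3) = -20/3.

-20/3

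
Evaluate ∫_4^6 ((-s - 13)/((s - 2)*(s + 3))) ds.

Factor the denominator: s**2 + s - 6 = (s + 3)(s - 2).
Partial fractions: (-s - 13)/((s - 2)*(s + 3)) = 2/(s + 3) - 3/(s - 2).
An antiderivative is F(s) = -3*log(s - 2) + 2*log(s + 3).
Then F(6) - F(4) = (log(81/64)) - (log(49/8)) = -2*log(7) - 3*log(2) + 4*log(3).

-2*log(7) - 3*log(2) + 4*log(3)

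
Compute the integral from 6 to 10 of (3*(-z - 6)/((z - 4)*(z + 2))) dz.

-3*log(3) - 2*log(2)

Factor the denominator: z**2 - 2*z - 8 = (z + 2)(z - 4).
Partial fractions: 3*(-z - 6)/((z - 4)*(z + 2)) = 2/(z + 2) - 5/(z - 4).
An antiderivative is F(z) = -5*log(z - 4) + 2*log(z + 2).
Then F(10) - F(6) = (-log(54)) - (log(2)) = -3*log(3) - 2*log(2).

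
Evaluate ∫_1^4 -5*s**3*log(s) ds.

Integrate by parts once (u = ln s, dv = -5*s**3 ds).
An antiderivative is F(s) = -5*s**4*(4*log(s) - 1)/16.
Then F(4) - F(1) = (80 - 640*log(2)) - (5/16) = 1275/16 - 640*log(2).

1275/16 - 640*log(2)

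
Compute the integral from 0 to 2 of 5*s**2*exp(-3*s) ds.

10/27 - 250*exp(-6)/27

Integrate by parts twice (u = s^2, dv = 5*exp(-3*s) ds).
An antiderivative is F(s) = (-45*s**2 - 30*s - 10)*exp(-3*s)/27.
Then F(2) - F(0) = (-250*exp(-6)/27) - (-10/27) = 10/27 - 250*exp(-6)/27.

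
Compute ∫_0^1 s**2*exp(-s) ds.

2 - 5*exp(-1)

Integrate by parts twice (u = s^2, dv = exp(-s) ds).
An antiderivative is F(s) = (-s**2 - 2*s - 2)*exp(-s).
Then F(1) - F(0) = (-5*exp(-1)) - (-2) = 2 - 5*exp(-1).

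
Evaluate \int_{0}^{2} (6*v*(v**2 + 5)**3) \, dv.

4452

Let u = v**2 + 5, so du = 2*v dv. When v = 0, u = 5; when v = 2, u = 9.
The integral becomes 3·∫ u**3 du from 5 to 9, with antiderivative 3*u**4/4.
Back in v: F(v) = 3*(v**2 + 5)**4/4.
Then F(2) - F(0) = (19683/4) - (1875/4) = 4452.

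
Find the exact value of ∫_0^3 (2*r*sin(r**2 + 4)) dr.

-cos(13) + cos(4)

Let u = r**2 + 4, so du = 2*r dr. When r = 0, u = 4; when r = 3, u = 13.
The integral becomes ∫ sin(u) du from 4 to 13, with antiderivative -cos(u).
Back in r: F(r) = -cos(r**2 + 4).
Then F(3) - F(0) = (-cos(13)) - (-cos(4)) = -cos(13) + cos(4).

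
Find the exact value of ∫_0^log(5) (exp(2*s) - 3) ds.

12 - 3*log(5)

An antiderivative is F(s) = exp(2*s)/2 - 3*s.
Then F(log(5)) - F(0) = (25/2 - 3*log(5)) - (1/2) = 12 - 3*log(5).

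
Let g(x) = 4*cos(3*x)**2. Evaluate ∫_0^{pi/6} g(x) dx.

Use the identity cos^2(3*x) = (1 + cos(6*x))/2.
An antiderivative is F(x) = 2*x + sin(6*x)/3.
Then F(pi/6) - F(0) = (pi/3) - (0) = pi/3.

pi/3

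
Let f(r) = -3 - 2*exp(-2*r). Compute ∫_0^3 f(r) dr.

An antiderivative is F(r) = -3*r + exp(-2*r).
Then F(3) - F(0) = (-9 + exp(-6)) - (1) = -10 + exp(-6).

-10 + exp(-6)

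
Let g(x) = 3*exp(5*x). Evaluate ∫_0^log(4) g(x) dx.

3069/5

Let u = exp(x), so du = exp(x) dx. When x = 0, u = 1; when x = log(4), u = 4.
The integral becomes 3·∫ u**4 du from 1 to 4, with antiderivative 3*u**5/5.
Back in x: F(x) = 3*exp(5*x)/5.
Then F(log(4)) - F(0) = (3072/5) - (3/5) = 3069/5.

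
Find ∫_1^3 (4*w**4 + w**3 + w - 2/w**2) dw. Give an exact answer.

3244/15

By the power rule, an antiderivative is F(w) = 4*w**5/5 + w**4/4 + w**2/2 + 2/w.
Then F(3) - F(1) = (13189/60) - (71/20) = 3244/15.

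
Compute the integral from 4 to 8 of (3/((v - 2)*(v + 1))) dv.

Factor the denominator: v**2 - v - 2 = (v + 1)(v - 2).
Partial fractions: 3/((v - 2)*(v + 1)) = -1/(v + 1) + 1/(v - 2).
An antiderivative is F(v) = log(v - 2) - log(v + 1).
Then F(8) - F(4) = (log(2/3)) - (log(2/5)) = log(5/3).

log(5/3)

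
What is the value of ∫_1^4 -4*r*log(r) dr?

Integrate by parts once (u = ln r, dv = -4*r dr).
An antiderivative is F(r) = -r**2*(2*log(r) - 1).
Then F(4) - F(1) = (16 - 64*log(2)) - (1) = 15 - 64*log(2).

15 - 64*log(2)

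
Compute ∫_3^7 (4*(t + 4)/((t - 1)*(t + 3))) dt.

Factor the denominator: t**2 + 2*t - 3 = (t + 3)(t - 1).
Partial fractions: 4*(t + 4)/((t - 1)*(t + 3)) = -1/(t + 3) + 5/(t - 1).
An antiderivative is F(t) = 5*log(t - 1) - log(t + 3).
Then F(7) - F(3) = (-log(5) + 4*log(2) + 5*log(3)) - (log(16/3)) = -log(5) + 6*log(3).

-log(5) + 6*log(3)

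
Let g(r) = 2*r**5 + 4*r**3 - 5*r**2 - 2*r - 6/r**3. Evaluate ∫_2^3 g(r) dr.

By the power rule, an antiderivative is F(r) = r**6/3 + r**4 - 5*r**3/3 - r**2 + 3/r**2.
Then F(3) - F(2) = (811/3) - (83/4) = 2995/12.

2995/12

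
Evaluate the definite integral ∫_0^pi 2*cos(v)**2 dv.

Use the identity cos^2(v) = (1 + cos(2*v))/2.
An antiderivative is F(v) = v + sin(2*v)/2.
Then F(pi) - F(0) = (pi) - (0) = pi.

pi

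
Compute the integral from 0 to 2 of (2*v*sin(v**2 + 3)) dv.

cos(3) - cos(7)

Let u = v**2 + 3, so du = 2*v dv. When v = 0, u = 3; when v = 2, u = 7.
The integral becomes ∫ sin(u) du from 3 to 7, with antiderivative -cos(u).
Back in v: F(v) = -cos(v**2 + 3).
Then F(2) - F(0) = (-cos(7)) - (-cos(3)) = cos(3) - cos(7).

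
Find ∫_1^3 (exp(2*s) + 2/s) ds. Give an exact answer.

An antiderivative is F(s) = exp(2*s)/2 + 2*log(s).
Then F(3) - F(1) = (log(9) + exp(6)/2) - (exp(2)/2) = -exp(2)/2 + log(9) + exp(6)/2.

-exp(2)/2 + log(9) + exp(6)/2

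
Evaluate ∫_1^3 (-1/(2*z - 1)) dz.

An antiderivative is F(z) = -log(2*z - 1)/2.
Then F(3) - F(1) = (-log(5)/2) - (0) = -log(5)/2.

-log(5)/2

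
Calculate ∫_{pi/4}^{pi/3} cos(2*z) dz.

An antiderivative is F(z) = sin(2*z)/2.
Then F(pi/3) - F(pi/4) = (sqrt(3)/4) - (1/2) = -1/2 + sqrt(3)/4.

-1/2 + sqrt(3)/4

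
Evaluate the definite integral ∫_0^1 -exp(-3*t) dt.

An antiderivative is F(t) = exp(-3*t)/3.
Then F(1) - F(0) = (exp(-3)/3) - (1/3) = (1 - exp(3))*exp(-3)/3.

(1 - exp(3))*exp(-3)/3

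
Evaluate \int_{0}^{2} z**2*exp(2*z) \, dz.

-1/4 + 5*exp(4)/4

Integrate by parts twice (u = z^2, dv = exp(2*z) dz).
An antiderivative is F(z) = (2*z**2 - 2*z + 1)*exp(2*z)/4.
Then F(2) - F(0) = (5*exp(4)/4) - (1/4) = -1/4 + 5*exp(4)/4.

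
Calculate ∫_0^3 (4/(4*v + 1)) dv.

Let u = 4*v + 1, so du = 4 dv. When v = 0, u = 1; when v = 3, u = 13.
The integral becomes ∫ 1/u du from 1 to 13, with antiderivative log(u).
Back in v: F(v) = log(4*v + 1).
Then F(3) - F(0) = (log(13)) - (0) = log(13).

log(13)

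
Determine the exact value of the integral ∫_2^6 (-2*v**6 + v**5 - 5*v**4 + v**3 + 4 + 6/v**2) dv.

-1671302/21

By the power rule, an antiderivative is F(v) = -2*v**7/7 + v**6/6 - v**5 + v**4/4 + 4*v - 6/v.
Then F(6) - F(2) = (-557443/7) - (-1027/21) = -1671302/21.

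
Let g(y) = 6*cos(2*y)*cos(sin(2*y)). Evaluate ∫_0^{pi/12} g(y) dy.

Let u = sin(2*y), so du = 2*cos(2*y) dy. When y = 0, u = 0; when y = pi/12, u = 1/2.
The integral becomes 3·∫ cos(u) du from 0 to 1/2, with antiderivative 3*sin(u).
Back in y: F(y) = 3*sin(sin(2*y)).
Then F(pi/12) - F(0) = (3*sin(1/2)) - (0) = 3*sin(1/2).

3*sin(1/2)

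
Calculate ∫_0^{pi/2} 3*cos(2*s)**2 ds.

Use the identity cos^2(2*s) = (1 + cos(4*s))/2.
An antiderivative is F(s) = 3*s/2 + 3*sin(4*s)/8.
Then F(pi/2) - F(0) = (3*pi/4) - (0) = 3*pi/4.

3*pi/4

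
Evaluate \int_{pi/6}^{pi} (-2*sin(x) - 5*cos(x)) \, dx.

An antiderivative is F(x) = -5*sin(x) + 2*cos(x).
Then F(pi) - F(pi/6) = (-2) - (-5/2 + sqrt(3)) = 1/2 - sqrt(3).

1/2 - sqrt(3)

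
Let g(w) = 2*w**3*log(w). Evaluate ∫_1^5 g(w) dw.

Integrate by parts once (u = ln w, dv = 2*w**3 dw).
An antiderivative is F(w) = w**4*(4*log(w) - 1)/8.
Then F(5) - F(1) = (-625/8 + 625*log(5)/2) - (-1/8) = -78 + 625*log(5)/2.

-78 + 625*log(5)/2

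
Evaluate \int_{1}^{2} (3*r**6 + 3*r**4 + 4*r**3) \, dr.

3081/35

By the power rule, an antiderivative is F(r) = 3*r**7/7 + 3*r**5/5 + r**4.
Then F(2) - F(1) = (3152/35) - (71/35) = 3081/35.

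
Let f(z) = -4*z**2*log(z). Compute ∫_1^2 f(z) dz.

28/9 - 32*log(2)/3

Integrate by parts once (u = ln z, dv = -4*z**2 dz).
An antiderivative is F(z) = -4*z**3*(3*log(z) - 1)/9.
Then F(2) - F(1) = (32/9 - 32*log(2)/3) - (4/9) = 28/9 - 32*log(2)/3.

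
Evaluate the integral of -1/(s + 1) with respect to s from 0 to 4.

-log(5)

An antiderivative is F(s) = -log(s + 1).
Then F(4) - F(0) = (-log(5)) - (0) = -log(5).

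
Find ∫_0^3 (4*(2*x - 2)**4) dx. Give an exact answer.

2112/5

Let u = 2*x - 2, so du = 2 dx. When x = 0, u = -2; when x = 3, u = 4.
The integral becomes 2·∫ u**4 du from -2 to 4, with antiderivative 2*u**5/5.
Back in x: F(x) = 2*(2*x - 2)**5/5.
Then F(3) - F(0) = (2048/5) - (-64/5) = 2112/5.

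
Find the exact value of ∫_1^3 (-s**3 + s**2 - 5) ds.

By the power rule, an antiderivative is F(s) = -s**4/4 + s**3/3 - 5*s.
Then F(3) - F(1) = (-105/4) - (-59/12) = -64/3.

-64/3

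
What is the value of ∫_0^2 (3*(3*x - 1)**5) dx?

Let u = 3*x - 1, so du = 3 dx. When x = 0, u = -1; when x = 2, u = 5.
The integral becomes ∫ u**5 du from -1 to 5, with antiderivative u**6/6.
Back in x: F(x) = (3*x - 1)**6/6.
Then F(2) - F(0) = (15625/6) - (1/6) = 2604.

2604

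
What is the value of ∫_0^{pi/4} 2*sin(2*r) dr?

1

An antiderivative is F(r) = -cos(2*r).
Then F(pi/4) - F(0) = (0) - (-1) = 1.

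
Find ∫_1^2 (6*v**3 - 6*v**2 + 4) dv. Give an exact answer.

25/2

By the power rule, an antiderivative is F(v) = 3*v**4/2 - 2*v**3 + 4*v.
Then F(2) - F(1) = (16) - (7/2) = 25/2.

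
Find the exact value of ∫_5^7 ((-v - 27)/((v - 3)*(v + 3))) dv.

Factor the denominator: v**2 - 9 = (v + 3)(v - 3).
Partial fractions: (-v - 27)/((v - 3)*(v + 3)) = 4/(v + 3) - 5/(v - 3).
An antiderivative is F(v) = -5*log(v - 3) + 4*log(v + 3).
Then F(7) - F(5) = (-6*log(2) + 4*log(5)) - (7*log(2)) = -13*log(2) + 4*log(5).

-13*log(2) + 4*log(5)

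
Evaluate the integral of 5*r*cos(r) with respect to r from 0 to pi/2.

-5 + 5*pi/2

Integrate by parts once (u = r, dv = 5*cos(r) dr).
An antiderivative is F(r) = 5*r*sin(r) + 5*cos(r).
Then F(pi/2) - F(0) = (5*pi/2) - (5) = -5 + 5*pi/2.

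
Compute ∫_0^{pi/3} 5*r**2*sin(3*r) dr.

-20/27 + 5*pi**2/27

Integrate by parts twice (u = r^2, dv = 5*sin(3*r) dr).
An antiderivative is F(r) = -5*r**2*cos(3*r)/3 + 10*r*sin(3*r)/9 + 10*cos(3*r)/27.
Then F(pi/3) - F(0) = (-10/27 + 5*pi**2/27) - (10/27) = -20/27 + 5*pi**2/27.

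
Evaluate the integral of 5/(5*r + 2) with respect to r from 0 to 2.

Let u = 5*r + 2, so du = 5 dr. When r = 0, u = 2; when r = 2, u = 12.
The integral becomes ∫ 1/u du from 2 to 12, with antiderivative log(u).
Back in r: F(r) = log(5*r + 2).
Then F(2) - F(0) = (log(12)) - (log(2)) = log(6).

log(6)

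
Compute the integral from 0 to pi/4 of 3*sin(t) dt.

An antiderivative is F(t) = -3*cos(t).
Then F(pi/4) - F(0) = (-3*sqrt(2)/2) - (-3) = 3 - 3*sqrt(2)/2.

3 - 3*sqrt(2)/2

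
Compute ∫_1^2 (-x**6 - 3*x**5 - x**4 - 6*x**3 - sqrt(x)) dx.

By the power rule, an antiderivative is F(x) = -x**7/7 - x**6/2 - x**5/5 - 3*x**4/2 - 2*x**(3/2)/3.
Then F(2) - F(1) = (-2824/35 - 4*sqrt(2)/3) - (-316/105) = -8156/105 - 4*sqrt(2)/3.

-8156/105 - 4*sqrt(2)/3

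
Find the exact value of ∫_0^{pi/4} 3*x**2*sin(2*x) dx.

-3/4 + 3*pi/8

Integrate by parts twice (u = x^2, dv = 3*sin(2*x) dx).
An antiderivative is F(x) = -3*x**2*cos(2*x)/2 + 3*x*sin(2*x)/2 + 3*cos(2*x)/4.
Then F(pi/4) - F(0) = (3*pi/8) - (3/4) = -3/4 + 3*pi/8.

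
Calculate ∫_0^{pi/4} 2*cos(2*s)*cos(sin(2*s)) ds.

sin(1)

Let u = sin(2*s), so du = 2*cos(2*s) ds. When s = 0, u = 0; when s = pi/4, u = 1.
The integral becomes ∫ cos(u) du from 0 to 1, with antiderivative sin(u).
Back in s: F(s) = sin(sin(2*s)).
Then F(pi/4) - F(0) = (sin(1)) - (0) = sin(1).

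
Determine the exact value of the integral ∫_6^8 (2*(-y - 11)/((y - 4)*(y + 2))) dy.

Factor the denominator: y**2 - 2*y - 8 = (y + 2)(y - 4).
Partial fractions: 2*(-y - 11)/((y - 4)*(y + 2)) = 3/(y + 2) - 5/(y - 4).
An antiderivative is F(y) = -5*log(y - 4) + 3*log(y + 2).
Then F(8) - F(6) = (-7*log(2) + 3*log(5)) - (log(16)) = -11*log(2) + 3*log(5).

-11*log(2) + 3*log(5)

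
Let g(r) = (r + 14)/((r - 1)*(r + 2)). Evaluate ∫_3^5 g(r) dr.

-4*log(7) + 5*log(2) + 4*log(5)

Factor the denominator: r**2 + r - 2 = (r + 2)(r - 1).
Partial fractions: (r + 14)/((r - 1)*(r + 2)) = -4/(r + 2) + 5/(r - 1).
An antiderivative is F(r) = 5*log(r - 1) - 4*log(r + 2).
Then F(5) - F(3) = (-4*log(7) + 10*log(2)) - (-4*log(5) + 5*log(2)) = -4*log(7) + 5*log(2) + 4*log(5).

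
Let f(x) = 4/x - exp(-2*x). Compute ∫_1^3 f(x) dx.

(-exp(4) + 1 + 8*exp(6)*log(3))*exp(-6)/2

An antiderivative is F(x) = 4*log(x) + exp(-2*x)/2.
Then F(3) - F(1) = (exp(-6)/2 + 4*log(3)) - (exp(-2)/2) = (-exp(4) + 1 + 8*exp(6)*log(3))*exp(-6)/2.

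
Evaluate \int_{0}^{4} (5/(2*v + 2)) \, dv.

An antiderivative is F(v) = 5*log(2*v + 2)/2.
Then F(4) - F(0) = (5*log(10)/2) - (5*log(2)/2) = 5*log(5)/2.

5*log(5)/2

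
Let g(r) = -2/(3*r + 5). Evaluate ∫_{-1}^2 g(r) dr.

An antiderivative is F(r) = -2*log(3*r + 5)/3.
Then F(2) - F(-1) = (-2*log(11)/3) - (-2*log(2)/3) = -2*log(11)/3 + 2*log(2)/3.

-2*log(11)/3 + 2*log(2)/3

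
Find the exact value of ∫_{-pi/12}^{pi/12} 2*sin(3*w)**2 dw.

Use the identity sin^2(3*w) = (1 - cos(6*w))/2.
An antiderivative is F(w) = w - sin(6*w)/6.
Then F(pi/12) - F(-pi/12) = (-1/6 + pi/12) - (1/6 - pi/12) = -1/3 + pi/6.

-1/3 + pi/6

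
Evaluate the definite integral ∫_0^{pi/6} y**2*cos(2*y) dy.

-sqrt(3)/8 + sqrt(3)*pi**2/144 + pi/24

Integrate by parts twice (u = y^2, dv = cos(2*y) dy).
An antiderivative is F(y) = y**2*sin(2*y)/2 + y*cos(2*y)/2 - sin(2*y)/4.
Then F(pi/6) - F(0) = (-sqrt(3)/8 + sqrt(3)*pi**2/144 + pi/24) - (0) = -sqrt(3)/8 + sqrt(3)*pi**2/144 + pi/24.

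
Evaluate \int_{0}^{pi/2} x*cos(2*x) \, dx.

Integrate by parts once (u = x, dv = cos(2*x) dx).
An antiderivative is F(x) = x*sin(2*x)/2 + cos(2*x)/4.
Then F(pi/2) - F(0) = (-1/4) - (1/4) = -1/2.

-1/2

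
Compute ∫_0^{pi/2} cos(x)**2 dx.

pi/4

Use the identity cos^2(x) = (1 + cos(2*x))/2.
An antiderivative is F(x) = x/2 + sin(2*x)/4.
Then F(pi/2) - F(0) = (pi/4) - (0) = pi/4.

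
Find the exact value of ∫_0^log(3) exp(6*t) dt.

364/3

Let u = exp(t), so du = exp(t) dt. When t = 0, u = 1; when t = log(3), u = 3.
The integral becomes ∫ u**5 du from 1 to 3, with antiderivative u**6/6.
Back in t: F(t) = exp(6*t)/6.
Then F(log(3)) - F(0) = (243/2) - (1/6) = 364/3.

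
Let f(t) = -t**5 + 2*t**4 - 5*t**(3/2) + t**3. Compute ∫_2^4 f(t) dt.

By the power rule, an antiderivative is F(t) = -t**6/6 - 2*t**(5/2) + 2*t**5/5 + t**4/4.
Then F(4) - F(2) = (-4096/15) - (92/15 - 8*sqrt(2)) = -1396/5 + 8*sqrt(2).

-1396/5 + 8*sqrt(2)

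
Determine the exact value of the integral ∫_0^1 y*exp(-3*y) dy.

Integrate by parts once (u = y, dv = exp(-3*y) dy).
An antiderivative is F(y) = (-3*y - 1)*exp(-3*y)/9.
Then F(1) - F(0) = (-4*exp(-3)/9) - (-1/9) = (-4 + exp(3))*exp(-3)/9.

(-4 + exp(3))*exp(-3)/9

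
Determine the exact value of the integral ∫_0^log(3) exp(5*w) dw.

Let u = exp(w), so du = exp(w) dw. When w = 0, u = 1; when w = log(3), u = 3.
The integral becomes ∫ u**4 du from 1 to 3, with antiderivative u**5/5.
Back in w: F(w) = exp(5*w)/5.
Then F(log(3)) - F(0) = (243/5) - (1/5) = 242/5.

242/5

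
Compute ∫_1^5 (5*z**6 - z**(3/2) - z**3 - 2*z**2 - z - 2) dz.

By the power rule, an antiderivative is F(z) = 5*z**7/7 - 2*z**(5/2)/5 - z**4/4 - 2*z**3/3 - z**2/2 - 2*z.
Then F(5) - F(1) = (4665485/84 - 10*sqrt(5)) - (-1303/420) = 5832182/105 - 10*sqrt(5).

5832182/105 - 10*sqrt(5)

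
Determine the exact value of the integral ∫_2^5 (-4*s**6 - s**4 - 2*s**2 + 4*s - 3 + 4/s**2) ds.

-1583124/35

By the power rule, an antiderivative is F(s) = -4*s**7/7 - s**5/5 - 2*s**3/3 + 2*s**2 - 3*s - 4/s.
Then F(5) - F(2) = (-4758284/105) - (-8912/105) = -1583124/35.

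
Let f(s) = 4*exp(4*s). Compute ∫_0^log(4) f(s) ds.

255

Let u = exp(s), so du = exp(s) ds. When s = 0, u = 1; when s = log(4), u = 4.
The integral becomes 4·∫ u**3 du from 1 to 4, with antiderivative u**4.
Back in s: F(s) = exp(4*s).
Then F(log(4)) - F(0) = (256) - (1) = 255.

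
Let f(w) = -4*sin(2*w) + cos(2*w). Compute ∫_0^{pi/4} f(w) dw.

-3/2

An antiderivative is F(w) = sin(2*w)/2 + 2*cos(2*w).
Then F(pi/4) - F(0) = (1/2) - (2) = -3/2.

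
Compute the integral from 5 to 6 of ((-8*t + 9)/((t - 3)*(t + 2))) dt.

Factor the denominator: t**2 - t - 6 = (t + 2)(t - 3).
Partial fractions: (-8*t + 9)/((t - 3)*(t + 2)) = -5/(t + 2) - 3/(t - 3).
An antiderivative is F(t) = -3*log(t - 3) - 5*log(t + 2).
Then F(6) - F(5) = (-15*log(2) - 3*log(3)) - (-5*log(7) - 3*log(2)) = -12*log(2) - 3*log(3) + 5*log(7).

-12*log(2) - 3*log(3) + 5*log(7)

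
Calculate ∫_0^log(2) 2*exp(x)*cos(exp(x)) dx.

-2*sin(1) + 2*sin(2)

Let u = exp(x), so du = exp(x) dx. When x = 0, u = 1; when x = log(2), u = 2.
The integral becomes 2·∫ cos(u) du from 1 to 2, with antiderivative 2*sin(u).
Back in x: F(x) = 2*sin(exp(x)).
Then F(log(2)) - F(0) = (2*sin(2)) - (2*sin(1)) = -2*sin(1) + 2*sin(2).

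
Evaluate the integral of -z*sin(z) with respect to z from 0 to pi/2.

-1

Integrate by parts once (u = z, dv = -sin(z) dz).
An antiderivative is F(z) = z*cos(z) - sin(z).
Then F(pi/2) - F(0) = (-1) - (0) = -1.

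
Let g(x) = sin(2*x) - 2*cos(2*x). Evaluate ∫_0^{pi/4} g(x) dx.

An antiderivative is F(x) = -sin(2*x) - cos(2*x)/2.
Then F(pi/4) - F(0) = (-1) - (-1/2) = -1/2.

-1/2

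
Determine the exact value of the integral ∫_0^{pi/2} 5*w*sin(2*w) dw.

Integrate by parts once (u = w, dv = 5*sin(2*w) dw).
An antiderivative is F(w) = -5*w*cos(2*w)/2 + 5*sin(2*w)/4.
Then F(pi/2) - F(0) = (5*pi/4) - (0) = 5*pi/4.

5*pi/4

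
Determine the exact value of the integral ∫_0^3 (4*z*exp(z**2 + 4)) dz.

-2*(1 - exp(9))*exp(4)

Let u = z**2 + 4, so du = 2*z dz. When z = 0, u = 4; when z = 3, u = 13.
The integral becomes 2·∫ exp(u) du from 4 to 13, with antiderivative 2*exp(u).
Back in z: F(z) = 2*exp(z**2 + 4).
Then F(3) - F(0) = (2*exp(13)) - (2*exp(4)) = -2*(1 - exp(9))*exp(4).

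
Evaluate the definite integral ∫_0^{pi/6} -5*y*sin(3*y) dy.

Integrate by parts once (u = y, dv = -5*sin(3*y) dy).
An antiderivative is F(y) = 5*y*cos(3*y)/3 - 5*sin(3*y)/9.
Then F(pi/6) - F(0) = (-5/9) - (0) = -5/9.

-5/9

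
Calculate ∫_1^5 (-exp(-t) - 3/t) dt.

-3*log(5) - exp(-1) + exp(-5)

An antiderivative is F(t) = -3*log(t) + exp(-t).
Then F(5) - F(1) = (-3*log(5) + exp(-5)) - (exp(-1)) = -3*log(5) - exp(-1) + exp(-5).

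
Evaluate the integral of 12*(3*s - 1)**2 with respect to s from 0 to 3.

Let u = 3*s - 1, so du = 3 ds. When s = 0, u = -1; when s = 3, u = 8.
The integral becomes 4·∫ u**2 du from -1 to 8, with antiderivative 4*u**3/3.
Back in s: F(s) = 4*(3*s - 1)**3/3.
Then F(3) - F(0) = (2048/3) - (-4/3) = 684.

684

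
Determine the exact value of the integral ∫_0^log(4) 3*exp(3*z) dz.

63

Let u = exp(z), so du = exp(z) dz. When z = 0, u = 1; when z = log(4), u = 4.
The integral becomes 3·∫ u**2 du from 1 to 4, with antiderivative u**3.
Back in z: F(z) = exp(3*z).
Then F(log(4)) - F(0) = (64) - (1) = 63.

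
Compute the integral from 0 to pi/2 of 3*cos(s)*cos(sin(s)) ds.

Let u = sin(s), so du = cos(s) ds. When s = 0, u = 0; when s = pi/2, u = 1.
The integral becomes 3·∫ cos(u) du from 0 to 1, with antiderivative 3*sin(u).
Back in s: F(s) = 3*sin(sin(s)).
Then F(pi/2) - F(0) = (3*sin(1)) - (0) = 3*sin(1).

3*sin(1)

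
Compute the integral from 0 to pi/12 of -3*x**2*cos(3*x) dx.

sqrt(2)*(-8*pi - pi**2 + 32)/288

Integrate by parts twice (u = x^2, dv = -3*cos(3*x) dx).
An antiderivative is F(x) = -x**2*sin(3*x) - 2*x*cos(3*x)/3 + 2*sin(3*x)/9.
Then F(pi/12) - F(0) = (sqrt(2)*(-8*pi - pi**2 + 32)/288) - (0) = sqrt(2)*(-8*pi - pi**2 + 32)/288.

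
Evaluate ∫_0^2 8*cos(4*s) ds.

Let u = 4*s, so du = 4 ds. When s = 0, u = 0; when s = 2, u = 8.
The integral becomes 2·∫ cos(u) du from 0 to 8, with antiderivative 2*sin(u).
Back in s: F(s) = 2*sin(4*s).
Then F(2) - F(0) = (2*sin(8)) - (0) = 2*sin(8).

2*sin(8)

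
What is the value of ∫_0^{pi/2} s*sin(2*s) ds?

pi/4

Integrate by parts once (u = s, dv = sin(2*s) ds).
An antiderivative is F(s) = -s*cos(2*s)/2 + sin(2*s)/4.
Then F(pi/2) - F(0) = (pi/4) - (0) = pi/4.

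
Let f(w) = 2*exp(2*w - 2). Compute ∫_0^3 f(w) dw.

-(1 - exp(6))*exp(-2)

Let u = 2*w - 2, so du = 2 dw. When w = 0, u = -2; when w = 3, u = 4.
The integral becomes ∫ exp(u) du from -2 to 4, with antiderivative exp(u).
Back in w: F(w) = exp(2*w - 2).
Then F(3) - F(0) = (exp(4)) - (exp(-2)) = -(1 - exp(6))*exp(-2).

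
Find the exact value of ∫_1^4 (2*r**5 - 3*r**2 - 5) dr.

1287

By the power rule, an antiderivative is F(r) = r**6/3 - r**3 - 5*r.
Then F(4) - F(1) = (3844/3) - (-17/3) = 1287.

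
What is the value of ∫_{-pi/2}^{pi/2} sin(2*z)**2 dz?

pi/2

Use the identity sin^2(2*z) = (1 - cos(4*z))/2.
An antiderivative is F(z) = z/2 - sin(4*z)/8.
Then F(pi/2) - F(-pi/2) = (pi/4) - (-pi/4) = pi/2.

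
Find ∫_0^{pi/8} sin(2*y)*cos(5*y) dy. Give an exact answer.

Use the identity sin(2*y)cos(5*y) = [sin(7*y) + sin(-3*y)]/2.
An antiderivative is F(y) = cos(3*y)/6 - cos(7*y)/14.
Then F(pi/8) - F(0) = (sqrt(2 - sqrt(2))/12 + sqrt(sqrt(2) + 2)/28) - (2/21) = -2/21 + sqrt(2 - sqrt(2))/12 + sqrt(sqrt(2) + 2)/28.

-2/21 + sqrt(2 - sqrt(2))/12 + sqrt(sqrt(2) + 2)/28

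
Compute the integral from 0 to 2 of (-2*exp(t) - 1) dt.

An antiderivative is F(t) = -t - 2*exp(t).
Then F(2) - F(0) = (-2*exp(2) - 2) - (-2) = -2*exp(2).

-2*exp(2)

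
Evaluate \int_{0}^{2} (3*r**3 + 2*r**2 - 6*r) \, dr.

16/3

By the power rule, an antiderivative is F(r) = 3*r**4/4 + 2*r**3/3 - 3*r**2.
Then F(2) - F(0) = (16/3) - (0) = 16/3.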